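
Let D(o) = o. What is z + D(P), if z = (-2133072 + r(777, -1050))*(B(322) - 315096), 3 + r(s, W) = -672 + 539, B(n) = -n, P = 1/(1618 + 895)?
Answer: 1690877580972273/2513 ≈ 6.7285e+11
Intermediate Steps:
P = 1/2513 ≈ 0.00039793
r(s, W) = -136 (r(s, W) = -3 + (-672 + 539) = -3 - 133 = -136)
z = 672852200944 (z = (-2133072 - 136)*(-1*322 - 315096) = -2133208*(-322 - 315096) = -2133208*(-315418) = 672852200944)
z + D(P) = 672852200944 + 1/2513 = 1690877580972273/2513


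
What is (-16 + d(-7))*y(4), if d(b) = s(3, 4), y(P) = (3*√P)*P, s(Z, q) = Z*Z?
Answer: -168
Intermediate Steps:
s(Z, q) = Z²
y(P) = 3*P^(3/2)
d(b) = 9 (d(b) = 3² = 9)
(-16 + d(-7))*y(4) = (-16 + 9)*(3*4^(3/2)) = -21*8 = -7*24 = -168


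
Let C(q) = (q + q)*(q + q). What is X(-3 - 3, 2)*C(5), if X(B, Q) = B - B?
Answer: 0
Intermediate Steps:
X(B, Q) = 0
C(q) = 4*q**2 (C(q) = (2*q)*(2*q) = 4*q**2)
X(-3 - 3, 2)*C(5) = 0*(4*5**2) = 0*(4*25) = 0*100 = 0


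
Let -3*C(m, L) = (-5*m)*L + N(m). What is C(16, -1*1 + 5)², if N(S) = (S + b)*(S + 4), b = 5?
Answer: 10000/9 ≈ 1111.1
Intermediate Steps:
N(S) = (4 + S)*(5 + S) (N(S) = (S + 5)*(S + 4) = (5 + S)*(4 + S) = (4 + S)*(5 + S))
C(m, L) = -20/3 - 3*m - m²/3 + 5*L*m/3 (C(m, L) = -((-5*m)*L + (20 + m² + 9*m))/3 = -(-5*L*m + (20 + m² + 9*m))/3 = -(20 + m² + 9*m - 5*L*m)/3 = -20/3 - 3*m - m²/3 + 5*L*m/3)
C(16, -1*1 + 5)² = (-20/3 - 3*16 - ⅓*16² + (5/3)*(-1*1 + 5)*16)² = (-20/3 - 48 - ⅓*256 + (5/3)*(-1 + 5)*16)² = (-20/3 - 48 - 256/3 + (5/3)*4*16)² = (-20/3 - 48 - 256/3 + 320/3)² = (-100/3)² = 10000/9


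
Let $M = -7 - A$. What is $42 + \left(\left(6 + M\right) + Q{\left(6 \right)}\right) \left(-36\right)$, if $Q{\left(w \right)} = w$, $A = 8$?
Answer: $150$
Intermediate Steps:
$M = -15$ ($M = -7 - 8 = -15$)
$42 + \left(\left(6 + M\right) + Q{\left(6 \right)}\right) \left(-36\right) = 42 + \left(\left(6 - 15\right) + 6\right) \left(-36\right) = 42 + \left(-9 + 6\right) \left(-36\right) = 42 - -108 = 42 + 108 = 150$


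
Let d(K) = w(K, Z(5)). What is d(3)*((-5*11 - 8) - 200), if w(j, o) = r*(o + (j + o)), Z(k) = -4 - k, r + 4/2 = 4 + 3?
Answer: 19725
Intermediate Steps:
r = 5 (r = -2 + (4 + 3) = -2 + 7 = 5)
w(j, o) = 5*j + 10*o (w(j, o) = 5*(o + (j + o)) = 5*(j + 2*o) = 5*j + 10*o)
d(K) = -90 + 5*K (d(K) = 5*K + 10*(-4 - 1*5) = 5*K + 10*(-4 - 5) = 5*K + 10*(-9) = 5*K - 90 = -90 + 5*K)
d(3)*((-5*11 - 8) - 200) = (-90 + 5*3)*((-5*11 - 8) - 200) = (-90 + 15)*((-55 - 8) - 200) = -75*(-63 - 200) = -75*(-263) = 19725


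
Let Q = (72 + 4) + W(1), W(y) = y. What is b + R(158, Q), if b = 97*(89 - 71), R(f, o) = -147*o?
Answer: -9573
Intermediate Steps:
Q = 77 (Q = (72 + 4) + 1 = 76 + 1 = 77)
b = 1746 (b = 97*18 = 1746)
b + R(158, Q) = 1746 - 147*77 = 1746 - 11319 = -9573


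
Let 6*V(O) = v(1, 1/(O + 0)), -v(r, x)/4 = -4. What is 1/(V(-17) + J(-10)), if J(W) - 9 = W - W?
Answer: 3/35 ≈ 0.085714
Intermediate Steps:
v(r, x) = 16 (v(r, x) = -4*(-4) = 16)
J(W) = 9 (J(W) = 9 + (W - W) = 9 + 0 = 9)
V(O) = 8/3 (V(O) = (⅙)*16 = 8/3)
1/(V(-17) + J(-10)) = 1/(8/3 + 9) = 1/(35/3) = 3/35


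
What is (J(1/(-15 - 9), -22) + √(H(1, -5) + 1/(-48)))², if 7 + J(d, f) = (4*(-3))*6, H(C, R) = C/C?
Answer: (948 - √141)²/144 ≈ 6085.6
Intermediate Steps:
H(C, R) = 1
J(d, f) = -79 (J(d, f) = -7 + (4*(-3))*6 = -7 - 12*6 = -7 - 72 = -79)
(J(1/(-15 - 9), -22) + √(H(1, -5) + 1/(-48)))² = (-79 + √(1 + 1/(-48)))² = (-79 + √(1 - 1/48))² = (-79 + √(47/48))² = (-79 + √141/12)²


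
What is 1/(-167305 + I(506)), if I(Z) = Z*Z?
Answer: 1/88731 ≈ 1.1270e-5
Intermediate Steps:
I(Z) = Z**2
1/(-167305 + I(506)) = 1/(-167305 + 506**2) = 1/(-167305 + 256036) = 1/88731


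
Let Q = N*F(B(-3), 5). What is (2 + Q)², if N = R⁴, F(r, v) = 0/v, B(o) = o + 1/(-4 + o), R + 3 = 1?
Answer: 4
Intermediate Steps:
R = -2 (R = -3 + 1 = -2)
F(r, v) = 0
N = 16 (N = (-2)⁴ = 16)
Q = 0 (Q = 16*0 = 0)
(2 + Q)² = (2 + 0)² = 2² = 4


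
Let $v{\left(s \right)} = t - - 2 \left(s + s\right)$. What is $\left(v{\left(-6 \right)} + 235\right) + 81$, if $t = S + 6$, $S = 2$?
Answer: $300$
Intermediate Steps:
$t = 8$ ($t = 2 + 6 = 8$)
$v{\left(s \right)} = 8 + 4 s$ ($v{\left(s \right)} = 8 - - 2 \left(s + s\right) = 8 - - 2 \cdot 2 s = 8 - - 4 s = 8 + 4 s$)
$\left(v{\left(-6 \right)} + 235\right) + 81 = \left(\left(8 + 4 \left(-6\right)\right) + 235\right) + 81 = \left(\left(8 - 24\right) + 235\right) + 81 = \left(-16 + 235\right) + 81 = 219 + 81 = 300$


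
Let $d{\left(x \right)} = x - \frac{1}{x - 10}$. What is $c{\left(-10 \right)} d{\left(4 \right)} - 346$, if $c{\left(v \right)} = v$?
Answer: $- \frac{1163}{3} \approx -387.67$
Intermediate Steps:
$d{\left(x \right)} = x - \frac{1}{-10 + x}$
$c{\left(-10 \right)} d{\left(4 \right)} - 346 = - 10 \frac{-1 + 4^{2} - 40}{-10 + 4} - 346 = - 10 \frac{-1 + 16 - 40}{-6} - 346 = - 10 \left(\left(- \frac{1}{6}\right) \left(-25\right)\right) - 346 = \left(-10\right) \frac{25}{6} - 346 = - \frac{125}{3} - 346 = - \frac{1163}{3}$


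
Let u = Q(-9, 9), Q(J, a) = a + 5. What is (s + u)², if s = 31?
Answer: 2025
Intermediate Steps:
Q(J, a) = 5 + a
u = 14 (u = 5 + 9 = 14)
(s + u)² = (31 + 14)² = 45² = 2025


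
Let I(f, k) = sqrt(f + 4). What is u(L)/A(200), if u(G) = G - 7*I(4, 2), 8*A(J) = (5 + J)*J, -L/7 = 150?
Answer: -42/205 - 14*sqrt(2)/5125 ≈ -0.20874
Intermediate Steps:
I(f, k) = sqrt(4 + f)
L = -1050 (L = -7*150 = -1050)
A(J) = J*(5 + J)/8 (A(J) = ((5 + J)*J)/8 = (J*(5 + J))/8 = J*(5 + J)/8)
u(G) = G - 14*sqrt(2) (u(G) = G - 7*sqrt(4 + 4) = G - 14*sqrt(2))
u(L)/A(200) = (-1050 - 14*sqrt(2))/(((1/8)*200*(5 + 200))) = (-1050 - 14*sqrt(2))/(((1/8)*200*205)) = (-1050 - 14*sqrt(2))/5125 = (-1050 - 14*sqrt(2))*(1/5125) = -42/205 - 14*sqrt(2)/5125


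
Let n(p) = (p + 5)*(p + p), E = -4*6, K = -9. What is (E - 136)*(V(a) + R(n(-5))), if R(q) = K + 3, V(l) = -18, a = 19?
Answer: 3840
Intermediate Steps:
E = -24
n(p) = 2*p*(5 + p) (n(p) = (5 + p)*(2*p) = 2*p*(5 + p))
R(q) = -6 (R(q) = -9 + 3 = -6)
(E - 136)*(V(a) + R(n(-5))) = (-24 - 136)*(-18 - 6) = -160*(-24) = 3840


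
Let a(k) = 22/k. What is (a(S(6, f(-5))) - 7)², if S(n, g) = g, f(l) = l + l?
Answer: 2116/25 ≈ 84.640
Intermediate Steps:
f(l) = 2*l
(a(S(6, f(-5))) - 7)² = (22/((2*(-5))) - 7)² = (22/(-10) - 7)² = (22*(-⅒) - 7)² = (-11/5 - 7)² = (-46/5)² = 2116/25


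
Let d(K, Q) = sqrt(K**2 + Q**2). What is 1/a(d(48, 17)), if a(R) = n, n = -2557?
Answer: -1/2557 ≈ -0.00039108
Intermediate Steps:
a(R) = -2557
1/a(d(48, 17)) = 1/(-2557) = -1/2557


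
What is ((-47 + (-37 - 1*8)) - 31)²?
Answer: 15129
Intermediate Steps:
((-47 + (-37 - 1*8)) - 31)² = ((-47 + (-37 - 8)) - 31)² = ((-47 - 45) - 31)² = (-92 - 31)² = (-123)² = 15129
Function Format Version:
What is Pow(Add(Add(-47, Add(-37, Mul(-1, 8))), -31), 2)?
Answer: 15129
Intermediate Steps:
Pow(Add(Add(-47, Add(-37, Mul(-1, 8))), -31), 2) = Pow(Add(Add(-47, Add(-37, -8)), -31), 2) = Pow(Add(Add(-47, -45), -31), 2) = Pow(Add(-92, -31), 2) = Pow(-123, 2) = 15129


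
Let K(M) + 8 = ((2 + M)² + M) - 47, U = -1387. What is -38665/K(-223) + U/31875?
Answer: -1299803756/1547945625 ≈ -0.83970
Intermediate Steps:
K(M) = -55 + M + (2 + M)² (K(M) = -8 + (((2 + M)² + M) - 47) = -8 + ((M + (2 + M)²) - 47) = -8 + (-47 + M + (2 + M)²) = -55 + M + (2 + M)²)
-38665/K(-223) + U/31875 = -38665/(-55 - 223 + (2 - 223)²) - 1387/31875 = -38665/(-55 - 223 + (-221)²) - 1387*1/31875 = -38665/(-55 - 223 + 48841) - 1387/31875 = -38665/48563 - 1387/31875 = -1299803756/1547945625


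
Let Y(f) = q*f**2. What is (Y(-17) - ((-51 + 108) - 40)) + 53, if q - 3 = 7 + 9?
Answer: 5527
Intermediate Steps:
q = 19 (q = 3 + (7 + 9) = 3 + 16 = 19)
Y(f) = 19*f**2
(Y(-17) - ((-51 + 108) - 40)) + 53 = (19*(-17)**2 - ((-51 + 108) - 40)) + 53 = (19*289 - (57 - 40)) + 53 = (5491 - 1*17) + 53 = (5491 - 17) + 53 = 5474 + 53 = 5527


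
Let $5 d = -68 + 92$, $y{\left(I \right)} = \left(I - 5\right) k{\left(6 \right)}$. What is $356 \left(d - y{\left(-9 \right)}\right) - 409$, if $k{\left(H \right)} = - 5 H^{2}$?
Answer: $- \frac{4479101}{5} \approx -8.9582 \cdot 10^{5}$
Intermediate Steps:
$y{\left(I \right)} = 900 - 180 I$ ($y{\left(I \right)} = \left(I - 5\right) \left(- 5 \cdot 6^{2}\right) = \left(-5 + I\right) \left(\left(-5\right) 36\right) = \left(-5 + I\right) \left(-180\right) = 900 - 180 I$)
$d = \frac{24}{5}$ ($d = \frac{-68 + 92}{5} = \frac{1}{5} \cdot 24 = \frac{24}{5} \approx 4.8$)
$356 \left(d - y{\left(-9 \right)}\right) - 409 = 356 \left(\frac{24}{5} - \left(900 - -1620\right)\right) - 409 = 356 \left(\frac{24}{5} - \left(900 + 1620\right)\right) - 409 = 356 \left(\frac{24}{5} - 2520\right) - 409 = 356 \left(- \frac{12576}{5}\right) - 409 = - \frac{4477056}{5} - 409 = - \frac{4479101}{5}$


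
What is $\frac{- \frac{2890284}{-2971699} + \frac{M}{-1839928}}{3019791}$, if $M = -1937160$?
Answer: $\frac{461440453933}{687972836880005273} \approx 6.7073 \cdot 10^{-7}$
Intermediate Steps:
$\frac{- \frac{2890284}{-2971699} + \frac{M}{-1839928}}{3019791} = \frac{- \frac{2890284}{-2971699} - \frac{1937160}{-1839928}}{3019791} = \left(\left(-2890284\right) \left(- \frac{1}{2971699}\right) - - \frac{242145}{229991}\right) \frac{1}{3019791} = \left(\frac{2890284}{2971699} + \frac{242145}{229991}\right) \frac{1}{3019791} = \frac{1384321361799}{683464024709} \cdot \frac{1}{3019791} = \frac{461440453933}{687972836880005273}$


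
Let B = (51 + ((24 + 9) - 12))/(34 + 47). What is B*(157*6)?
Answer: 2512/3 ≈ 837.33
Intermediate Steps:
B = 8/9 (B = (51 + (33 - 12))/81 = (51 + 21)*(1/81) = 72*(1/81) = 8/9 ≈ 0.88889)
B*(157*6) = 8*(157*6)/9 = (8/9)*942 = 2512/3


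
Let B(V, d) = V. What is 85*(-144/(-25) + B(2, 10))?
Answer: 3298/5 ≈ 659.60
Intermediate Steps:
85*(-144/(-25) + B(2, 10)) = 85*(-144/(-25) + 2) = 85*(-144*(-1/25) + 2) = 85*(144/25 + 2) = 85*(194/25) = 3298/5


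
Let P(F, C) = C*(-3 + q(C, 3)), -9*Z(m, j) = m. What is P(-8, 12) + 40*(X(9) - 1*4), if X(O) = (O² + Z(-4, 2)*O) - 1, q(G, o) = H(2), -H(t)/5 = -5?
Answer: 3464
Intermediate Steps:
H(t) = 25 (H(t) = -5*(-5) = 25)
q(G, o) = 25
Z(m, j) = -m/9
X(O) = -1 + O² + 4*O/9 (X(O) = (O² + (-⅑*(-4))*O) - 1 = (O² + 4*O/9) - 1 = -1 + O² + 4*O/9)
P(F, C) = 22*C (P(F, C) = C*(-3 + 25) = C*22 = 22*C)
P(-8, 12) + 40*(X(9) - 1*4) = 22*12 + 40*((-1 + 9² + (4/9)*9) - 1*4) = 264 + 40*((-1 + 81 + 4) - 4) = 264 + 40*(84 - 4) = 264 + 40*80 = 264 + 3200 = 3464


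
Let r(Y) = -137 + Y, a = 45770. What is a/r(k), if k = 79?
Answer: -22885/29 ≈ -789.14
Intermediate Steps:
a/r(k) = 45770/(-137 + 79) = 45770/(-58) = 45770*(-1/58) = -22885/29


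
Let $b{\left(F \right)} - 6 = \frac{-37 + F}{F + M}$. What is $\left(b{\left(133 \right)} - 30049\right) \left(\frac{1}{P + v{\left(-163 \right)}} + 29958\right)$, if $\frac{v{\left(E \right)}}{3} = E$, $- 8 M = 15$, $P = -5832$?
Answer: $- \frac{5967697583309263}{6630729} \approx -9.0001 \cdot 10^{8}$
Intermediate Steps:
$M = - \frac{15}{8}$ ($M = \left(- \frac{1}{8}\right) 15 = - \frac{15}{8} \approx -1.875$)
$v{\left(E \right)} = 3 E$
$b{\left(F \right)} = 6 + \frac{-37 + F}{- \frac{15}{8} + F}$ ($b{\left(F \right)} = 6 + \frac{-37 + F}{F - \frac{15}{8}} = 6 + \frac{-37 + F}{- \frac{15}{8} + F}$)
$\left(b{\left(133 \right)} - 30049\right) \left(\frac{1}{P + v{\left(-163 \right)}} + 29958\right) = \left(\frac{2 \left(-193 + 28 \cdot 133\right)}{-15 + 8 \cdot 133} - 30049\right) \left(\frac{1}{-5832 + 3 \left(-163\right)} + 29958\right) = \left(\frac{2 \left(-193 + 3724\right)}{-15 + 1064} - 30049\right) \left(\frac{1}{-5832 - 489} + 29958\right) = \left(2 \cdot \frac{1}{1049} \cdot 3531 - 30049\right) \left(\frac{1}{-6321} + 29958\right) = \left(2 \cdot \frac{1}{1049} \cdot 3531 - 30049\right) \left(- \frac{1}{6321} + 29958\right) = \left(\frac{7062}{1049} - 30049\right) \frac{189364517}{6321} = \left(- \frac{31514339}{1049}\right) \frac{189364517}{6321} = - \frac{5967697583309263}{6630729}$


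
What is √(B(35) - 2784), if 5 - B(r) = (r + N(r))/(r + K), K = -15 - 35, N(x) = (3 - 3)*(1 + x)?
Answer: 7*I*√510/3 ≈ 52.694*I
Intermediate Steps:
N(x) = 0 (N(x) = 0*(1 + x) = 0)
K = -50
B(r) = 5 - r/(-50 + r) (B(r) = 5 - (r + 0)/(r - 50) = 5 - r/(-50 + r))
√(B(35) - 2784) = √(2*(-125 + 2*35)/(-50 + 35) - 2784) = √(2*(-125 + 70)/(-15) - 2784) = √(2*(-1/15)*(-55) - 2784) = √(22/3 - 2784) = √(-8330/3) = 7*I*√510/3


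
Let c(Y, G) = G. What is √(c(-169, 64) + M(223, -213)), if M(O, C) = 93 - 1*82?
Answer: 5*√3 ≈ 8.6602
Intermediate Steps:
M(O, C) = 11 (M(O, C) = 93 - 82 = 11)
√(c(-169, 64) + M(223, -213)) = √(64 + 11) = √75 = 5*√3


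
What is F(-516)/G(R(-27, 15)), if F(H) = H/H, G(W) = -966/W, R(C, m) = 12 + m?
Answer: -9/322 ≈ -0.027950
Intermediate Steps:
F(H) = 1
F(-516)/G(R(-27, 15)) = 1/(-966/(12 + 15)) = 1/(-966/27) = 1/(-966*1/27) = 1/(-322/9) = 1*(-9/322) = -9/322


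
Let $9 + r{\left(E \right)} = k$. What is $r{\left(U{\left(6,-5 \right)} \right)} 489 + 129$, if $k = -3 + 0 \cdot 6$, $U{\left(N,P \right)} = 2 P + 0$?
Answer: $-5739$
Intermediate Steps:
$U{\left(N,P \right)} = 2 P$
$k = -3$ ($k = -3 + 0 = -3$)
$r{\left(E \right)} = -12$ ($r{\left(E \right)} = -9 - 3 = -12$)
$r{\left(U{\left(6,-5 \right)} \right)} 489 + 129 = \left(-12\right) 489 + 129 = -5868 + 129 = -5739$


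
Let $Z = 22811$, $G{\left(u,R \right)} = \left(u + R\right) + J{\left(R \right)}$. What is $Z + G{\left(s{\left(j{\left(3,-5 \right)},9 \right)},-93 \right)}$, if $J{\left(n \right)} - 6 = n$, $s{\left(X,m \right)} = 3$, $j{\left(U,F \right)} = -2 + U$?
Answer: $22634$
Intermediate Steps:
$J{\left(n \right)} = 6 + n$
$G{\left(u,R \right)} = 6 + u + 2 R$ ($G{\left(u,R \right)} = \left(u + R\right) + \left(6 + R\right) = \left(R + u\right) + \left(6 + R\right) = 6 + u + 2 R$)
$Z + G{\left(s{\left(j{\left(3,-5 \right)},9 \right)},-93 \right)} = 22811 + \left(6 + 3 + 2 \left(-93\right)\right) = 22811 + \left(6 + 3 - 186\right) = 22811 - 177 = 22634$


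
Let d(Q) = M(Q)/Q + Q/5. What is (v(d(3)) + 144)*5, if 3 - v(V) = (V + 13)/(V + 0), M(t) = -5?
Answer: 12655/16 ≈ 790.94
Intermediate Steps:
d(Q) = -5/Q + Q/5
v(V) = 3 - (13 + V)/V (v(V) = 3 - (V + 13)/(V + 0) = 3 - (13 + V)/V)
(v(d(3)) + 144)*5 = ((2 - 13/(-5/3 + (⅕)*3)) + 144)*5 = ((2 - 13/(-5*⅓ + ⅗)) + 144)*5 = ((2 - 13/(-5/3 + ⅗)) + 144)*5 = ((2 - 13/(-16/15)) + 144)*5 = ((2 - 13*(-15/16)) + 144)*5 = ((2 + 195/16) + 144)*5 = (227/16 + 144)*5 = (2531/16)*5 = 12655/16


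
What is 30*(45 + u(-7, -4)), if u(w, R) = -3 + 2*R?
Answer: 1020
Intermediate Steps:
30*(45 + u(-7, -4)) = 30*(45 + (-3 + 2*(-4))) = 30*(45 + (-3 - 8)) = 30*(45 - 11) = 30*34 = 1020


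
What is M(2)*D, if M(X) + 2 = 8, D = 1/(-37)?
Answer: -6/37 ≈ -0.16216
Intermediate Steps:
D = -1/37 ≈ -0.027027
M(X) = 6 (M(X) = -2 + 8 = 6)
M(2)*D = 6*(-1/37) = -6/37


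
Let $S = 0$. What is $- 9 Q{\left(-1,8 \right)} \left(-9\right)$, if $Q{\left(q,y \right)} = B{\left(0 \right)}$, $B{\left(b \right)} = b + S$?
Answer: $0$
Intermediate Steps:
$B{\left(b \right)} = b$ ($B{\left(b \right)} = b + 0 = b$)
$Q{\left(q,y \right)} = 0$
$- 9 Q{\left(-1,8 \right)} \left(-9\right) = \left(-9\right) 0 \left(-9\right) = 0 \left(-9\right) = 0$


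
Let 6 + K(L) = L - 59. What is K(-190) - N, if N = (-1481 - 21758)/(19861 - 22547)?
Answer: -41657/158 ≈ -263.65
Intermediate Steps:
N = 1367/158 (N = -23239/(-2686) = -23239*(-1/2686) = 1367/158 ≈ 8.6519)
K(L) = -65 + L (K(L) = -6 + (L - 59) = -6 + (-59 + L) = -65 + L)
K(-190) - N = (-65 - 190) - 1*1367/158 = -255 - 1367/158 = -41657/158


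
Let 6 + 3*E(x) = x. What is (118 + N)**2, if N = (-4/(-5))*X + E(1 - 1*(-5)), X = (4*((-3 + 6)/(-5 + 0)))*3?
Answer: 7873636/625 ≈ 12598.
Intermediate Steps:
E(x) = -2 + x/3
X = -36/5 (X = (4*(3/(-5)))*3 = (4*(3*(-1/5)))*3 = (4*(-3/5))*3 = -12/5*3 = -36/5 ≈ -7.2000)
N = -144/25 (N = -4/(-5)*(-36/5) + (-2 + (1 - 1*(-5))/3) = -4*(-1/5)*(-36/5) + (-2 + (1 + 5)/3) = (4/5)*(-36/5) + (-2 + (1/3)*6) = -144/25 + (-2 + 2) = -144/25 + 0 = -144/25 ≈ -5.7600)
(118 + N)**2 = (118 - 144/25)**2 = (2806/25)**2 = 7873636/625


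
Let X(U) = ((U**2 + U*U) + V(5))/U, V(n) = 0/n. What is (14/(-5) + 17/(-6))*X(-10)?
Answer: 338/3 ≈ 112.67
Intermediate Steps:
V(n) = 0
X(U) = 2*U (X(U) = ((U**2 + U*U) + 0)/U = ((U**2 + U**2) + 0)/U = (2*U**2 + 0)/U = (2*U**2)/U = 2*U)
(14/(-5) + 17/(-6))*X(-10) = (14/(-5) + 17/(-6))*(2*(-10)) = (14*(-1/5) + 17*(-1/6))*(-20) = (-14/5 - 17/6)*(-20) = -169/30*(-20) = 338/3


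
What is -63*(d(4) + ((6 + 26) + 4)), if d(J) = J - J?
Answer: -2268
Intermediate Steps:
d(J) = 0
-63*(d(4) + ((6 + 26) + 4)) = -63*(0 + ((6 + 26) + 4)) = -63*(0 + (32 + 4)) = -63*(0 + 36) = -63*36 = -2268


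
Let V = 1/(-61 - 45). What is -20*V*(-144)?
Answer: -1440/53 ≈ -27.170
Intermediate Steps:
V = -1/106 (V = 1/(-106) = -1/106 ≈ -0.0094340)
-20*V*(-144) = -20*(-1/106)*(-144) = (10/53)*(-144) = -1440/53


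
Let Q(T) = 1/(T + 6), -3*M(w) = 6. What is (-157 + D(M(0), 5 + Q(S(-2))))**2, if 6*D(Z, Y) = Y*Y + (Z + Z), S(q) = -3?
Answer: 17048641/729 ≈ 23386.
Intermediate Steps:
M(w) = -2 (M(w) = -1/3*6 = -2)
Q(T) = 1/(6 + T)
D(Z, Y) = Z/3 + Y**2/6 (D(Z, Y) = (Y*Y + (Z + Z))/6 = (Y**2 + 2*Z)/6 = Z/3 + Y**2/6)
(-157 + D(M(0), 5 + Q(S(-2))))**2 = (-157 + ((1/3)*(-2) + (5 + 1/(6 - 3))**2/6))**2 = (-157 + (-2/3 + (5 + 1/3)**2/6))**2 = (-157 + (-2/3 + (16/3)**2/6))**2 = (-157 + (-2/3 + (1/6)*(256/9)))**2 = (-157 + (-2/3 + 128/27))**2 = (-157 + 110/27)**2 = (-4129/27)**2 = 17048641/729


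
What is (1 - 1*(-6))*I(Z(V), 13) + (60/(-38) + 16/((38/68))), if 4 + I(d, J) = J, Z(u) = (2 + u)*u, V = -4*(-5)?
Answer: 1711/19 ≈ 90.053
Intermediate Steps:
V = 20
Z(u) = u*(2 + u)
I(d, J) = -4 + J
(1 - 1*(-6))*I(Z(V), 13) + (60/(-38) + 16/((38/68))) = (1 - 1*(-6))*(-4 + 13) + (60/(-38) + 16/((38/68))) = (1 + 6)*9 + (60*(-1/38) + 16/((38*(1/68)))) = 7*9 + (-30/19 + 16/(19/34)) = 63 + (-30/19 + 16*(34/19)) = 63 + (-30/19 + 544/19) = 63 + 514/19 = 1711/19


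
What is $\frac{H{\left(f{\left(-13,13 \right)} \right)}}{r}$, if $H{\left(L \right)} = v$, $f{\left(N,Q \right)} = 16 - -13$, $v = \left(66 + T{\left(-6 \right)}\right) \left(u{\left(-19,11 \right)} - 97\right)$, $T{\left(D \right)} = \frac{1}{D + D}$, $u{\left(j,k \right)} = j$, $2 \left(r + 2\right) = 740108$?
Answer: $- \frac{22939}{1110156} \approx -0.020663$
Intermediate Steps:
$r = 370052$ ($r = -2 + \frac{1}{2} \cdot 740108 = -2 + 370054 = 370052$)
$T{\left(D \right)} = \frac{1}{2 D}$
$v = - \frac{22939}{3}$ ($v = \left(66 + \frac{1}{2 \left(-6\right)}\right) \left(-19 - 97\right) = \left(66 + \frac{1}{2} \left(- \frac{1}{6}\right)\right) \left(-116\right) = \left(66 - \frac{1}{12}\right) \left(-116\right) = \frac{791}{12} \left(-116\right) = - \frac{22939}{3} \approx -7646.3$)
$f{\left(N,Q \right)} = 29$ ($f{\left(N,Q \right)} = 16 + 13 = 29$)
$H{\left(L \right)} = - \frac{22939}{3}$
$\frac{H{\left(f{\left(-13,13 \right)} \right)}}{r} = - \frac{22939}{3 \cdot 370052} = \left(- \frac{22939}{3}\right) \frac{1}{370052} = - \frac{22939}{1110156}$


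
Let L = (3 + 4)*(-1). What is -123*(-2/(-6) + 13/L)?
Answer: 1312/7 ≈ 187.43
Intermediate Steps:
L = -7 (L = 7*(-1) = -7)
-123*(-2/(-6) + 13/L) = -123*(-2/(-6) + 13/(-7)) = -123*(-2*(-⅙) + 13*(-⅐)) = -123*(⅓ - 13/7) = -123*(-32/21) = 1312/7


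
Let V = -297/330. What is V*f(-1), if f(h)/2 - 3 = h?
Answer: -18/5 ≈ -3.6000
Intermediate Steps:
V = -9/10 (V = -297*1/330 = -9/10 ≈ -0.90000)
f(h) = 6 + 2*h
V*f(-1) = -9*(6 + 2*(-1))/10 = -9*(6 - 2)/10 = -9/10*4 = -18/5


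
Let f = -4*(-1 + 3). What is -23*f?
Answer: 184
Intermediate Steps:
f = -8 (f = -4*2 = -8)
-23*f = -23*(-8) = 184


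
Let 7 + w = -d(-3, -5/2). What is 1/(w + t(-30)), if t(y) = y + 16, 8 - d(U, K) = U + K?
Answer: -2/69 ≈ -0.028986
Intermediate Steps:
d(U, K) = 8 - K - U (d(U, K) = 8 - (U + K) = 8 - (K + U) = 8 + (-K - U) = 8 - K - U)
t(y) = 16 + y
w = -41/2 (w = -7 - (8 - (-5)/2 - 1*(-3)) = -7 - (8 - (-5)/2 + 3) = -7 - (8 - 1*(-5/2) + 3) = -7 - (8 + 5/2 + 3) = -7 - 1*27/2 = -7 - 27/2 = -41/2 ≈ -20.500)
1/(w + t(-30)) = 1/(-41/2 + (16 - 30)) = 1/(-41/2 - 14) = 1/(-69/2) = -2/69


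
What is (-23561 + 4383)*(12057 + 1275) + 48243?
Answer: -255632853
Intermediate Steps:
(-23561 + 4383)*(12057 + 1275) + 48243 = -19178*13332 + 48243 = -255681096 + 48243 = -255632853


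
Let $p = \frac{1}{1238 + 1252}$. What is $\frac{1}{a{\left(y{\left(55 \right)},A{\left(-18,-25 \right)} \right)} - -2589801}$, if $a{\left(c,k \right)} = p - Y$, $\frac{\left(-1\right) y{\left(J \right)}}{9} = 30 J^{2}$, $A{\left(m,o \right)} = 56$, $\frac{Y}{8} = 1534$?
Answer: $\frac{2490}{6418047211} \approx 3.8797 \cdot 10^{-7}$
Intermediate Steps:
$Y = 12272$ ($Y = 8 \cdot 1534 = 12272$)
$p = \frac{1}{2490} \approx 0.00040161$
$y{\left(J \right)} = - 270 J^{2}$ ($y{\left(J \right)} = - 9 \cdot 30 J^{2} = - 270 J^{2}$)
$a{\left(c,k \right)} = - \frac{30557279}{2490}$ ($a{\left(c,k \right)} = \frac{1}{2490} - 12272 = - \frac{30557279}{2490}$)
$\frac{1}{a{\left(y{\left(55 \right)},A{\left(-18,-25 \right)} \right)} - -2589801} = \frac{1}{- \frac{30557279}{2490} - -2589801} = \frac{1}{- \frac{30557279}{2490} + 2589801} = \frac{1}{\frac{6418047211}{2490}} = \frac{2490}{6418047211}$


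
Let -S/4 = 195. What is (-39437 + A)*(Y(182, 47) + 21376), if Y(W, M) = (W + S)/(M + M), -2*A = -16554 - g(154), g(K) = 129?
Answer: -62462961243/94 ≈ -6.6450e+8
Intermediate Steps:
S = -780 (S = -4*195 = -780)
A = 16683/2 (A = -(-16554 - 1*129)/2 = -(-16554 - 129)/2 = -½*(-16683) = 16683/2 ≈ 8341.5)
Y(W, M) = (-780 + W)/(2*M) (Y(W, M) = (W - 780)/(M + M) = (-780 + W)/((2*M)) = (-780 + W)*(1/(2*M)) = (-780 + W)/(2*M))
(-39437 + A)*(Y(182, 47) + 21376) = (-39437 + 16683/2)*((½)*(-780 + 182)/47 + 21376) = -62191*((½)*(1/47)*(-598) + 21376)/2 = -62191*(-299/47 + 21376)/2 = -62191/2*1004373/47 = -62462961243/94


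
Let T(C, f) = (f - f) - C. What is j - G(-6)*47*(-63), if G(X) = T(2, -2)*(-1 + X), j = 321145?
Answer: 362599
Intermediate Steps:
T(C, f) = -C (T(C, f) = 0 - C = -C)
G(X) = 2 - 2*X (G(X) = (-1*2)*(-1 + X) = -2*(-1 + X) = 2 - 2*X)
j - G(-6)*47*(-63) = 321145 - (2 - 2*(-6))*47*(-63) = 321145 - (2 + 12)*47*(-63) = 321145 - 14*47*(-63) = 321145 - 658*(-63) = 321145 - 1*(-41454) = 321145 + 41454 = 362599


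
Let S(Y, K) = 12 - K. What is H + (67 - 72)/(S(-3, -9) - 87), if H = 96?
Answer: 6341/66 ≈ 96.076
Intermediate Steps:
H + (67 - 72)/(S(-3, -9) - 87) = 96 + (67 - 72)/((12 - 1*(-9)) - 87) = 96 - 5/((12 + 9) - 87) = 96 - 5/(21 - 87) = 96 - 5/(-66) = 96 - 5*(-1/66) = 96 + 5/66 = 6341/66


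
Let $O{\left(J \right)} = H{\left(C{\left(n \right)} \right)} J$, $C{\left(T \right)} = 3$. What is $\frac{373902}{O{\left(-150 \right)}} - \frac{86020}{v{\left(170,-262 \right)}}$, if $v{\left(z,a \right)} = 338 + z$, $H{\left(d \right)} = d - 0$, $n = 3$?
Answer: $- \frac{9527134}{9525} \approx -1000.2$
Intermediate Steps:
$H{\left(d \right)} = d$ ($H{\left(d \right)} = d + 0 = d$)
$O{\left(J \right)} = 3 J$
$\frac{373902}{O{\left(-150 \right)}} - \frac{86020}{v{\left(170,-262 \right)}} = \frac{373902}{3 \left(-150\right)} - \frac{86020}{338 + 170} = \frac{373902}{-450} - \frac{86020}{508} = 373902 \left(- \frac{1}{450}\right) - \frac{21505}{127} = - \frac{62317}{75} - \frac{21505}{127} = - \frac{9527134}{9525}$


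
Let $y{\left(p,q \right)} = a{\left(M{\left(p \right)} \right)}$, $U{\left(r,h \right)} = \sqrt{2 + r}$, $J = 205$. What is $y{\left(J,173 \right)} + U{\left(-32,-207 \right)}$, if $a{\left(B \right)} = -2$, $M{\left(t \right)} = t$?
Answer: $-2 + i \sqrt{30} \approx -2.0 + 5.4772 i$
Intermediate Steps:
$y{\left(p,q \right)} = -2$
$y{\left(J,173 \right)} + U{\left(-32,-207 \right)} = -2 + \sqrt{2 - 32} = -2 + \sqrt{-30} = -2 + i \sqrt{30}$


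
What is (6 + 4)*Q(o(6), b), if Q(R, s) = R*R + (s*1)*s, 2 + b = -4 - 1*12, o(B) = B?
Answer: 3600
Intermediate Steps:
b = -18 (b = -2 + (-4 - 1*12) = -2 + (-4 - 12) = -2 - 16 = -18)
Q(R, s) = R² + s² (Q(R, s) = R² + s*s = R² + s²)
(6 + 4)*Q(o(6), b) = (6 + 4)*(6² + (-18)²) = 10*(36 + 324) = 10*360 = 3600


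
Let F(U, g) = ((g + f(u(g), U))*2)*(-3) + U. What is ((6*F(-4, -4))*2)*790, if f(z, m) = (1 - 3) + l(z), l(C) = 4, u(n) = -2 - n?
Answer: 75840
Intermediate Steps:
f(z, m) = 2 (f(z, m) = (1 - 3) + 4 = -2 + 4 = 2)
F(U, g) = -12 + U - 6*g (F(U, g) = ((g + 2)*2)*(-3) + U = ((2 + g)*2)*(-3) + U = (4 + 2*g)*(-3) + U = (-12 - 6*g) + U = -12 + U - 6*g)
((6*F(-4, -4))*2)*790 = ((6*(-12 - 4 - 6*(-4)))*2)*790 = ((6*(-12 - 4 + 24))*2)*790 = ((6*8)*2)*790 = (48*2)*790 = 96*790 = 75840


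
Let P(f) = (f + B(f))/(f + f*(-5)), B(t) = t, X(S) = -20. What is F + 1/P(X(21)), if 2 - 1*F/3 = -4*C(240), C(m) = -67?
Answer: -800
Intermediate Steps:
P(f) = -½ (P(f) = (f + f)/(f + f*(-5)) = (2*f)/(f - 5*f) = (2*f)/((-4*f)) = (2*f)*(-1/(4*f)) = -½)
F = -798 (F = 6 - (-12)*(-67) = 6 - 3*268 = 6 - 804 = -798)
F + 1/P(X(21)) = -798 + 1/(-½) = -798 - 2 = -800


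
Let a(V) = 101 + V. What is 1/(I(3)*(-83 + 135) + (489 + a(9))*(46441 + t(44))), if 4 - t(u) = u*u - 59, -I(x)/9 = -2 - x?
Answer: 1/26698572 ≈ 3.7455e-8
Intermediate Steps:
I(x) = 18 + 9*x (I(x) = -9*(-2 - x) = 18 + 9*x)
t(u) = 63 - u² (t(u) = 4 - (u*u - 59) = 4 - (u² - 59) = 4 - (-59 + u²) = 4 + (59 - u²) = 63 - u²)
1/(I(3)*(-83 + 135) + (489 + a(9))*(46441 + t(44))) = 1/((18 + 9*3)*(-83 + 135) + (489 + (101 + 9))*(46441 + (63 - 1*44²))) = 1/((18 + 27)*52 + (489 + 110)*(46441 + (63 - 1*1936))) = 1/(45*52 + 599*(46441 + (63 - 1936))) = 1/(2340 + 599*(46441 - 1873)) = 1/(2340 + 599*44568) = 1/(2340 + 26696232) = 1/26698572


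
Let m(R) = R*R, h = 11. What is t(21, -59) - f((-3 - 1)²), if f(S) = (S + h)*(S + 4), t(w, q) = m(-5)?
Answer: -515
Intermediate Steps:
m(R) = R²
t(w, q) = 25 (t(w, q) = (-5)² = 25)
f(S) = (4 + S)*(11 + S) (f(S) = (S + 11)*(S + 4) = (11 + S)*(4 + S) = (4 + S)*(11 + S))
t(21, -59) - f((-3 - 1)²) = 25 - (44 + ((-3 - 1)²)² + 15*(-3 - 1)²) = 25 - (44 + ((-4)²)² + 15*(-4)²) = 25 - (44 + 16² + 15*16) = 25 - (44 + 256 + 240) = 25 - 1*540 = 25 - 540 = -515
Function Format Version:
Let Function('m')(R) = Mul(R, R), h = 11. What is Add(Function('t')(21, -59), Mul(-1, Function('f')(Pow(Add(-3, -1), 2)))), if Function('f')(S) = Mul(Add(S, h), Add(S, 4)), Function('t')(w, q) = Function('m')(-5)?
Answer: -515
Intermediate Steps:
Function('m')(R) = Pow(R, 2)
Function('t')(w, q) = 25 (Function('t')(w, q) = Pow(-5, 2) = 25)
Function('f')(S) = Mul(Add(4, S), Add(11, S)) (Function('f')(S) = Mul(Add(S, 11), Add(S, 4)) = Mul(Add(11, S), Add(4, S)) = Mul(Add(4, S), Add(11, S)))
Add(Function('t')(21, -59), Mul(-1, Function('f')(Pow(Add(-3, -1), 2)))) = Add(25, Mul(-1, Add(44, Pow(Pow(Add(-3, -1), 2), 2), Mul(15, Pow(Add(-3, -1), 2))))) = Add(25, Mul(-1, Add(44, Pow(Pow(-4, 2), 2), Mul(15, Pow(-4, 2))))) = Add(25, Mul(-1, Add(44, Pow(16, 2), Mul(15, 16)))) = Add(25, Mul(-1, Add(44, 256, 240))) = Add(25, Mul(-1, 540)) = Add(25, -540) = -515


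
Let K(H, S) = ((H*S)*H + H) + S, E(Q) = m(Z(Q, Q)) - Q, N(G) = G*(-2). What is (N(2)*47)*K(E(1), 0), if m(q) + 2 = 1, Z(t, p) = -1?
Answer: 376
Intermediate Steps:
m(q) = -1 (m(q) = -2 + 1 = -1)
N(G) = -2*G
E(Q) = -1 - Q
K(H, S) = H + S + S*H² (K(H, S) = (S*H² + H) + S = (H + S*H²) + S = H + S + S*H²)
(N(2)*47)*K(E(1), 0) = (-2*2*47)*((-1 - 1*1) + 0 + 0*(-1 - 1*1)²) = (-4*47)*((-1 - 1) + 0 + 0*(-1 - 1)²) = -188*(-2 + 0 + 0*(-2)²) = -188*(-2 + 0 + 0*4) = -188*(-2 + 0 + 0) = -188*(-2) = 376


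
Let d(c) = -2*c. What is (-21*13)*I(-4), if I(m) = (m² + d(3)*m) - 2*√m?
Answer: -10920 + 1092*I ≈ -10920.0 + 1092.0*I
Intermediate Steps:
I(m) = m² - 6*m - 2*√m (I(m) = (m² + (-2*3)*m) - 2*√m = (m² - 6*m) - 2*√m = m² - 6*m - 2*√m)
(-21*13)*I(-4) = (-21*13)*((-4)² - 6*(-4) - 4*I) = -273*(16 + 24 - 4*I) = -273*(40 - 4*I) = -10920 + 1092*I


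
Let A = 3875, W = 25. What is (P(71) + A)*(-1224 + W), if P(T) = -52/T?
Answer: -329812527/71 ≈ -4.6452e+6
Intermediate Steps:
(P(71) + A)*(-1224 + W) = (-52/71 + 3875)*(-1224 + 25) = (-52*1/71 + 3875)*(-1199) = (-52/71 + 3875)*(-1199) = (275073/71)*(-1199) = -329812527/71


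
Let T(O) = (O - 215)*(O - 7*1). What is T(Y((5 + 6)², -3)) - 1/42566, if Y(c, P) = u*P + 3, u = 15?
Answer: 536033637/42566 ≈ 12593.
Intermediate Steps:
Y(c, P) = 3 + 15*P (Y(c, P) = 15*P + 3 = 3 + 15*P)
T(O) = (-215 + O)*(-7 + O) (T(O) = (-215 + O)*(O - 7) = (-215 + O)*(-7 + O))
T(Y((5 + 6)², -3)) - 1/42566 = (1505 + (3 + 15*(-3))² - 222*(3 + 15*(-3))) - 1/42566 = (1505 + (3 - 45)² - 222*(3 - 45)) - 1*1/42566 = (1505 + (-42)² - 222*(-42)) - 1/42566 = (1505 + 1764 + 9324) - 1/42566 = 12593 - 1/42566 = 536033637/42566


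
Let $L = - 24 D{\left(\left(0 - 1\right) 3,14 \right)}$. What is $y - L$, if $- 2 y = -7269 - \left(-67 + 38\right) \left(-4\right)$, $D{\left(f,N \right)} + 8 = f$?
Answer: $\frac{6857}{2} \approx 3428.5$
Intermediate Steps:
$D{\left(f,N \right)} = -8 + f$
$L = 264$ ($L = - 24 \left(-8 + \left(0 - 1\right) 3\right) = - 24 \left(-8 - 3\right) = \left(-24\right) \left(-11\right) = 264$)
$y = \frac{7385}{2}$ ($y = - \frac{-7269 - \left(-67 + 38\right) \left(-4\right)}{2} = - \frac{-7269 - \left(-29\right) \left(-4\right)}{2} = - \frac{-7269 - 116}{2} = \left(- \frac{1}{2}\right) \left(-7385\right) = \frac{7385}{2} \approx 3692.5$)
$y - L = \frac{7385}{2} - 264 = \frac{6857}{2}$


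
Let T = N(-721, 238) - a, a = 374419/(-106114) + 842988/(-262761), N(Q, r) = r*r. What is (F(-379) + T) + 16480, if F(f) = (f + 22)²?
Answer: 1864229576010511/9294206918 ≈ 2.0058e+5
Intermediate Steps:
F(f) = (22 + f)²
N(Q, r) = r²
a = -62611846497/9294206918 (a = 374419*(-1/106114) + 842988*(-1/262761) = -374419/106114 - 280996/87587 = -62611846497/9294206918 ≈ -6.7367)
T = 526523668509689/9294206918 (T = 238² - 1*(-62611846497/9294206918) = 56644 + 62611846497/9294206918 = 526523668509689/9294206918 ≈ 56651.)
(F(-379) + T) + 16480 = ((22 - 379)² + 526523668509689/9294206918) + 16480 = ((-357)² + 526523668509689/9294206918) + 16480 = (127449 + 526523668509689/9294206918) + 16480 = 1711061046001871/9294206918 + 16480 = 1864229576010511/9294206918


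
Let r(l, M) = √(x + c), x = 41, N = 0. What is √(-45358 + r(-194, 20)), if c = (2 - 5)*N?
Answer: √(-45358 + √41) ≈ 212.96*I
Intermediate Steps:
c = 0 (c = (2 - 5)*0 = -3*0 = 0)
r(l, M) = √41 (r(l, M) = √(41 + 0) = √41)
√(-45358 + r(-194, 20)) = √(-45358 + √41)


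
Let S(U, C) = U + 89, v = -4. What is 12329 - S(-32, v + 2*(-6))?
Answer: 12272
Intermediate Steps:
S(U, C) = 89 + U
12329 - S(-32, v + 2*(-6)) = 12329 - (89 - 32) = 12329 - 1*57 = 12329 - 57 = 12272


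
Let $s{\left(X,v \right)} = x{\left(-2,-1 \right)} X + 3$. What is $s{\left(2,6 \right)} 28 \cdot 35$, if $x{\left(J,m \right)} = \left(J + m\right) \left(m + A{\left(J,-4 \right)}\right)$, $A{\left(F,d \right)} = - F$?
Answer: $-2940$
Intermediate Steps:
$x{\left(J,m \right)} = \left(J + m\right) \left(m - J\right)$
$s{\left(X,v \right)} = 3 - 3 X$ ($s{\left(X,v \right)} = \left(\left(-1\right)^{2} - \left(-2\right)^{2}\right) X + 3 = \left(1 - 4\right) X + 3 = - 3 X + 3 = 3 - 3 X$)
$s{\left(2,6 \right)} 28 \cdot 35 = \left(3 - 6\right) 28 \cdot 35 = \left(-3\right) 28 \cdot 35 = \left(-84\right) 35 = -2940$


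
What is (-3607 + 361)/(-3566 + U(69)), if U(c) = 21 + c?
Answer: 1623/1738 ≈ 0.93383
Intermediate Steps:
(-3607 + 361)/(-3566 + U(69)) = (-3607 + 361)/(-3566 + (21 + 69)) = -3246/(-3566 + 90) = -3246/(-3476) = -3246*(-1/3476) = 1623/1738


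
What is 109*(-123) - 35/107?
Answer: -1434584/107 ≈ -13407.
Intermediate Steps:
109*(-123) - 35/107 = -13407 - 35*1/107 = -13407 - 35/107 = -1434584/107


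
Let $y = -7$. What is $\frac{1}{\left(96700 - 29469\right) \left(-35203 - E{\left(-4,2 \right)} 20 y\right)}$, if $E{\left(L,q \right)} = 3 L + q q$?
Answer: $- \frac{1}{2442031613} \approx -4.095 \cdot 10^{-10}$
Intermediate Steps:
$E{\left(L,q \right)} = q^{2} + 3 L$ ($E{\left(L,q \right)} = 3 L + q^{2} = q^{2} + 3 L$)
$\frac{1}{\left(96700 - 29469\right) \left(-35203 - E{\left(-4,2 \right)} 20 y\right)} = \frac{1}{\left(96700 - 29469\right) \left(-35203 - \left(2^{2} + 3 \left(-4\right)\right) 20 \left(-7\right)\right)} = \frac{1}{67231 \left(-35203 - \left(4 - 12\right) 20 \left(-7\right)\right)} = \frac{1}{67231 \left(-35203 - \left(-8\right) 20 \left(-7\right)\right)} = \frac{1}{67231 \left(-35203 - \left(-160\right) \left(-7\right)\right)} = \frac{1}{67231 \left(-35203 - 1120\right)} = \frac{1}{67231 \left(-36323\right)} = \frac{1}{67231} \left(- \frac{1}{36323}\right) = - \frac{1}{2442031613}$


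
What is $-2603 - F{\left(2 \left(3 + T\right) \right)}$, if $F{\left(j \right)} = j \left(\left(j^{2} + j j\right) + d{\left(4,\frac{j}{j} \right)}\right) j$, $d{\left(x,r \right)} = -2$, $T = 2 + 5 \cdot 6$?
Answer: $-48012803$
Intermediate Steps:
$T = 32$ ($T = 2 + 30 = 32$)
$F{\left(j \right)} = j^{2} \left(-2 + 2 j^{2}\right)$ ($F{\left(j \right)} = j \left(\left(j^{2} + j j\right) - 2\right) j = j \left(\left(j^{2} + j^{2}\right) - 2\right) j = j \left(2 j^{2} - 2\right) j = j \left(-2 + 2 j^{2}\right) j = j^{2} \left(-2 + 2 j^{2}\right)$)
$-2603 - F{\left(2 \left(3 + T\right) \right)} = -2603 - 2 \left(2 \left(3 + 32\right)\right)^{2} \left(-1 + \left(2 \left(3 + 32\right)\right)^{2}\right) = -2603 - 2 \left(2 \cdot 35\right)^{2} \left(-1 + \left(2 \cdot 35\right)^{2}\right) = -2603 - 2 \cdot 70^{2} \left(-1 + 70^{2}\right) = -2603 - 2 \cdot 4900 \left(-1 + 4900\right) = -2603 - 2 \cdot 4900 \cdot 4899 = -2603 - 48010200 = -48012803$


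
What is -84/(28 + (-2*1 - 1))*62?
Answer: -5208/25 ≈ -208.32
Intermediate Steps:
-84/(28 + (-2*1 - 1))*62 = -84/(28 + (-2 - 1))*62 = -84/(28 - 3)*62 = -84/25*62 = -5208/25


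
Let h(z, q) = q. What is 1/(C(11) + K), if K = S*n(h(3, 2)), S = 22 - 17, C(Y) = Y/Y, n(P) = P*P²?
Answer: 1/41 ≈ 0.024390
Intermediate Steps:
n(P) = P³
C(Y) = 1
S = 5
K = 40 (K = 5*2³ = 5*8 = 40)
1/(C(11) + K) = 1/(1 + 40) = 1/41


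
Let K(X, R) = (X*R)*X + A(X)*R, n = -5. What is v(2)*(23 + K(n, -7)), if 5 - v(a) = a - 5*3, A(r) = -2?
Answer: -2484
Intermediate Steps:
v(a) = 20 - a (v(a) = 5 - (a - 5*3) = 5 - (a - 15) = 5 - (-15 + a) = 5 + (15 - a) = 20 - a)
K(X, R) = -2*R + R*X² (K(X, R) = (X*R)*X - 2*R = (R*X)*X - 2*R = R*X² - 2*R = -2*R + R*X²)
v(2)*(23 + K(n, -7)) = (20 - 1*2)*(23 - 7*(-2 + (-5)²)) = (20 - 2)*(23 - 7*(-2 + 25)) = 18*(23 - 7*23) = 18*(23 - 161) = 18*(-138) = -2484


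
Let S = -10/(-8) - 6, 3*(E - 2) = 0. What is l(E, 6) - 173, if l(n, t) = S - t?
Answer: -735/4 ≈ -183.75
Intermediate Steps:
E = 2 (E = 2 + (⅓)*0 = 2 + 0 = 2)
S = -19/4 (S = -10*(-⅛) - 6 = 5/4 - 6 = -19/4 ≈ -4.7500)
l(n, t) = -19/4 - t
l(E, 6) - 173 = (-19/4 - 1*6) - 173 = (-19/4 - 6) - 173 = -43/4 - 173 = -735/4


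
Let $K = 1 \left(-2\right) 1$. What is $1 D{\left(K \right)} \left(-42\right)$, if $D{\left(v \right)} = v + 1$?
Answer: $42$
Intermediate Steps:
$K = -2$ ($K = \left(-2\right) 1 = -2$)
$D{\left(v \right)} = 1 + v$
$1 D{\left(K \right)} \left(-42\right) = 1 \left(1 - 2\right) \left(-42\right) = 1 \left(-1\right) \left(-42\right) = \left(-1\right) \left(-42\right) = 42$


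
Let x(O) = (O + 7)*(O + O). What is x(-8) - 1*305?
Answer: -289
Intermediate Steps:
x(O) = 2*O*(7 + O) (x(O) = (7 + O)*(2*O) = 2*O*(7 + O))
x(-8) - 1*305 = 2*(-8)*(7 - 8) - 1*305 = 2*(-8)*(-1) - 305 = 16 - 305 = -289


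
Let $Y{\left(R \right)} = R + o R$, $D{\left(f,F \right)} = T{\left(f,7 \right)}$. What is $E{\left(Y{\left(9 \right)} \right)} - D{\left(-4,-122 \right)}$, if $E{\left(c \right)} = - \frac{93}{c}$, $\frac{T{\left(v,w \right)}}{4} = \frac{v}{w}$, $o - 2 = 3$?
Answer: $\frac{71}{126} \approx 0.56349$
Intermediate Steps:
$o = 5$ ($o = 2 + 3 = 5$)
$T{\left(v,w \right)} = \frac{4 v}{w}$ ($T{\left(v,w \right)} = 4 \frac{v}{w} = \frac{4 v}{w}$)
$D{\left(f,F \right)} = \frac{4 f}{7}$
$Y{\left(R \right)} = 6 R$ ($Y{\left(R \right)} = R + 5 R = 6 R$)
$E{\left(Y{\left(9 \right)} \right)} - D{\left(-4,-122 \right)} = - \frac{93}{6 \cdot 9} - \frac{4}{7} \left(-4\right) = - \frac{93}{54} - - \frac{16}{7} = \left(-93\right) \frac{1}{54} + \frac{16}{7} = - \frac{31}{18} + \frac{16}{7} = \frac{71}{126}$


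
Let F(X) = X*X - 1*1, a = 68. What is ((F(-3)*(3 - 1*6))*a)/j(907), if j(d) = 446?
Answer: -816/223 ≈ -3.6592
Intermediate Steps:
F(X) = -1 + X² (F(X) = X² - 1 = -1 + X²)
((F(-3)*(3 - 1*6))*a)/j(907) = (((-1 + (-3)²)*(3 - 1*6))*68)/446 = (((-1 + 9)*(3 - 6))*68)*(1/446) = ((8*(-3))*68)*(1/446) = -24*68*(1/446) = -1632*1/446 = -816/223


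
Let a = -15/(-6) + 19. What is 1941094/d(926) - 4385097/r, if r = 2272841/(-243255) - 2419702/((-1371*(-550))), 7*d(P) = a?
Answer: 1079514229085149169/1100054841562 ≈ 9.8133e+5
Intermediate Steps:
a = 43/2 (a = -15*(-⅙) + 19 = 5/2 + 19 = 43/2 ≈ 21.500)
d(P) = 43/14 (d(P) = (⅐)*(43/2) = 43/14)
r = -25582670734/2038071475 (r = 2272841*(-1/243255) - 2419702/754050 = -2272841/243255 - 2419702*1/754050 = -2272841/243255 - 1209851/377025 = -25582670734/2038071475 ≈ -12.552)
1941094/d(926) - 4385097/r = 1941094/(43/14) - 4385097/(-25582670734/2038071475) = 1941094*(14/43) - 4385097*(-2038071475/25582670734) = 27175316/43 + 8937141110808075/25582670734 = 1079514229085149169/1100054841562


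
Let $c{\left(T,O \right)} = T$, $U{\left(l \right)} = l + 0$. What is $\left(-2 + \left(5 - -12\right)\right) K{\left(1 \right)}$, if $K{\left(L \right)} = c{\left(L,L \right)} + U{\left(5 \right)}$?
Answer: $90$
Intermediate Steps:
$U{\left(l \right)} = l$
$K{\left(L \right)} = 5 + L$ ($K{\left(L \right)} = L + 5 = 5 + L$)
$\left(-2 + \left(5 - -12\right)\right) K{\left(1 \right)} = \left(-2 + \left(5 - -12\right)\right) \left(5 + 1\right) = \left(-2 + \left(5 + 12\right)\right) 6 = \left(-2 + 17\right) 6 = 15 \cdot 6 = 90$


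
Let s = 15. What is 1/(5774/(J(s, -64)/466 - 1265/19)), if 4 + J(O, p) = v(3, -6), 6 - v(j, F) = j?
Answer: -589509/51122996 ≈ -0.011531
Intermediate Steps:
v(j, F) = 6 - j
J(O, p) = -1 (J(O, p) = -4 + (6 - 1*3) = -4 + (6 - 3) = -4 + 3 = -1)
1/(5774/(J(s, -64)/466 - 1265/19)) = 1/(5774/(-1/466 - 1265/19)) = 1/(5774/(-589509/8854)) = 1/(5774*(-8854/589509)) = 1/(-51122996/589509) = -589509/51122996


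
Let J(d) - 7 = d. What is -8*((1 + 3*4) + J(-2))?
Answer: -144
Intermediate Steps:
J(d) = 7 + d
-8*((1 + 3*4) + J(-2)) = -8*((1 + 3*4) + (7 - 2)) = -8*((1 + 12) + 5) = -8*(13 + 5) = -8*18 = -144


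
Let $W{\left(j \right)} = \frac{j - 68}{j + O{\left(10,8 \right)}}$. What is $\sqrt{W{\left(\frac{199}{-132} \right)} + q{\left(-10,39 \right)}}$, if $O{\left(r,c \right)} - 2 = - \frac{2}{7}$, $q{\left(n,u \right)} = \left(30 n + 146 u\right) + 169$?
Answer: $\frac{2 \sqrt{47669207}}{191} \approx 72.296$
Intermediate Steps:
$q{\left(n,u \right)} = 169 + 30 n + 146 u$
$O{\left(r,c \right)} = \frac{12}{7}$ ($O{\left(r,c \right)} = 2 - \frac{2}{7} = \frac{12}{7}$)
$W{\left(j \right)} = \frac{-68 + j}{\frac{12}{7} + j}$ ($W{\left(j \right)} = \frac{j - 68}{j + \frac{12}{7}} = \frac{-68 + j}{\frac{12}{7} + j}$)
$\sqrt{W{\left(\frac{199}{-132} \right)} + q{\left(-10,39 \right)}} = \sqrt{\frac{7 \left(-68 + \frac{199}{-132}\right)}{12 + 7 \frac{199}{-132}} + \left(169 + 30 \left(-10\right) + 146 \cdot 39\right)} = \sqrt{\frac{7 \left(-68 + 199 \left(- \frac{1}{132}\right)\right)}{12 + 7 \cdot 199 \left(- \frac{1}{132}\right)} + \left(169 - 300 + 5694\right)} = \sqrt{\frac{7 \left(-68 - \frac{199}{132}\right)}{12 + 7 \left(- \frac{199}{132}\right)} + 5563} = \sqrt{7 \frac{1}{12 - \frac{1393}{132}} \left(- \frac{9175}{132}\right) + 5563} = \sqrt{7 \frac{1}{\frac{191}{132}} \left(- \frac{9175}{132}\right) + 5563} = \sqrt{7 \cdot \frac{132}{191} \left(- \frac{9175}{132}\right) + 5563} = \sqrt{- \frac{64225}{191} + 5563} = \sqrt{\frac{998308}{191}} = \frac{2 \sqrt{47669207}}{191}$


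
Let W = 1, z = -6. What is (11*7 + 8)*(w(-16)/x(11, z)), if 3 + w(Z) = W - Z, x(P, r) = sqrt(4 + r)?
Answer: -595*I*sqrt(2) ≈ -841.46*I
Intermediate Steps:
w(Z) = -2 - Z (w(Z) = -3 + (1 - Z) = -2 - Z)
(11*7 + 8)*(w(-16)/x(11, z)) = (11*7 + 8)*((-2 - 1*(-16))/(sqrt(4 - 6))) = (77 + 8)*((-2 + 16)/(sqrt(-2))) = 85*(14/((I*sqrt(2)))) = 85*(14*(-I*sqrt(2)/2)) = 85*(-7*I*sqrt(2)) = -595*I*sqrt(2)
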